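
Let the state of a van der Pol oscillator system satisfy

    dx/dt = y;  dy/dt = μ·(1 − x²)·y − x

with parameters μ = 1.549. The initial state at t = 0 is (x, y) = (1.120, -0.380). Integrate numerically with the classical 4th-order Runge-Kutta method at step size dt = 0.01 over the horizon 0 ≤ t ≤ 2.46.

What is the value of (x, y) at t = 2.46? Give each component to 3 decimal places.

t=0.000: state=(1.120, -0.380)
step 1 (dt=0.01): k1=(-0.380, -0.970), k2=(-0.385, -0.969), k3=(-0.385, -0.969), k4=(-0.390, -0.968); state += dt/6·(k1+2k2+2k3+k4)
t=0.010: state=(1.116, -0.390)
t=0.020: state=(1.112, -0.399)
t=0.030: state=(1.108, -0.409)
continuing one RK4 step at a time; state shown every 10 steps (Δt=0.1):
t=0.100: state=(1.077, -0.476)
t=0.200: state=(1.025, -0.573)
t=0.300: state=(0.962, -0.674)
t=0.400: state=(0.890, -0.782)
t=0.500: state=(0.806, -0.904)
t=0.600: state=(0.708, -1.044)
t=0.700: state=(0.596, -1.209)
t=0.800: state=(0.466, -1.407)
t=0.900: state=(0.313, -1.646)
t=1.000: state=(0.135, -1.930)
t=1.100: state=(-0.074, -2.256)
t=1.200: state=(-0.317, -2.596)
t=1.300: state=(-0.592, -2.886)
t=1.400: state=(-0.889, -3.017)
t=1.500: state=(-1.186, -2.875)
t=1.600: state=(-1.454, -2.432)
t=1.700: state=(-1.666, -1.803)
t=1.800: state=(-1.814, -1.164)
t=1.900: state=(-1.903, -0.639)
t=2.000: state=(-1.947, -0.263)
t=2.100: state=(-1.960, -0.011)
t=2.200: state=(-1.952, 0.151)
t=2.300: state=(-1.931, 0.256)
t=2.400: state=(-1.902, 0.327)
t=2.460: state=(-1.881, 0.358)

(x, y) = (-1.881, 0.358)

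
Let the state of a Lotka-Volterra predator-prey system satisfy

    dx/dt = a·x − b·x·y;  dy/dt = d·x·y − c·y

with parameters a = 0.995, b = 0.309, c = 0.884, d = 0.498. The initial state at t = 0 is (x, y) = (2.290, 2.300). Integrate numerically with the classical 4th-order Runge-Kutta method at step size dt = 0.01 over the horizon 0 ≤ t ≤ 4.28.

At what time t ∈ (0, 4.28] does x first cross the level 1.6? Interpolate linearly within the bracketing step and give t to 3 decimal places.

t = 2.545

t=0.000: state=(2.290, 2.300)
step 1 (dt=0.01): k1=(0.651, 0.590), k2=(0.650, 0.594), k3=(0.650, 0.594), k4=(0.649, 0.599); state += dt/6·(k1+2k2+2k3+k4)
t=0.010: state=(2.296, 2.306)
t=0.020: state=(2.303, 2.312)
t=0.030: state=(2.309, 2.318)
continuing one RK4 step at a time; state shown every 20 steps (Δt=0.2):
t=0.200: state=(2.414, 2.436)
t=0.400: state=(2.521, 2.611)
t=0.600: state=(2.601, 2.824)
t=0.800: state=(2.645, 3.074)
t=1.000: state=(2.647, 3.354)
t=1.200: state=(2.601, 3.651)
t=1.400: state=(2.509, 3.948)
t=1.600: state=(2.379, 4.221)
t=1.800: state=(2.220, 4.448)
t=2.000: state=(2.046, 4.609)
t=2.200: state=(1.872, 4.695)
t=2.400: state=(1.708, 4.701)
t=2.540: state=(1.603, 4.662)
next step: t=2.550: state=(1.596, 4.658) — x has crossed 1.6
linear interpolation between t=2.540 (1.60341) and t=2.550 (1.59629) → t≈2.545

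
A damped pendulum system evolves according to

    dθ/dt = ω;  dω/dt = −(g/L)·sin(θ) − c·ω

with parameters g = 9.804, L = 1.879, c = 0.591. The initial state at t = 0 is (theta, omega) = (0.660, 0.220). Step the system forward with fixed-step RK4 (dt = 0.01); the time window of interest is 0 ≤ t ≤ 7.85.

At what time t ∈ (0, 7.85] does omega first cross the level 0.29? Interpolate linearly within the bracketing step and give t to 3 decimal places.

t = 1.623

t=0.000: state=(0.660, 0.220)
step 1 (dt=0.01): k1=(0.220, -3.329), k2=(0.203, -3.324), k3=(0.203, -3.323), k4=(0.187, -3.318); state += dt/6·(k1+2k2+2k3+k4)
t=0.010: state=(0.662, 0.187)
t=0.020: state=(0.664, 0.154)
t=0.030: state=(0.665, 0.121)
continuing one RK4 step at a time; state shown every 50 steps (Δt=0.5):
t=0.500: state=(0.407, -1.073)
t=1.000: state=(-0.178, -1.013)
t=1.500: state=(-0.436, 0.036)
t=1.620: state=(-0.417, 0.284)
next step: t=1.630: state=(-0.414, 0.304) — omega has crossed 0.29
linear interpolation between t=1.620 (0.28436) and t=1.630 (0.30367) → t≈1.623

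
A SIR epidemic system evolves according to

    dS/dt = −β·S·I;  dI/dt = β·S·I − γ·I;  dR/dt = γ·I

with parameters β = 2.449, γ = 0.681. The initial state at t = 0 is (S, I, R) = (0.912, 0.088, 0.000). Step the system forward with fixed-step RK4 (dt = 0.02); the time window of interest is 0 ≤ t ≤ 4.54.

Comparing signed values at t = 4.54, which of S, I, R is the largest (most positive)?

t=0.000: state=(0.912, 0.088, 0.000)
step 1 (dt=0.02): k1=(-0.197, 0.137, 0.060), k2=(-0.199, 0.138, 0.061), k3=(-0.199, 0.138, 0.061), k4=(-0.202, 0.140, 0.062); state += dt/6·(k1+2k2+2k3+k4)
t=0.020: state=(0.908, 0.091, 0.001)
t=0.040: state=(0.904, 0.094, 0.002)
t=0.060: state=(0.900, 0.097, 0.004)
continuing one RK4 step at a time; state shown every 10 steps (Δt=0.2):
t=0.200: state=(0.867, 0.119, 0.014)
t=0.400: state=(0.811, 0.156, 0.033)
t=0.600: state=(0.743, 0.200, 0.057)
t=0.800: state=(0.666, 0.246, 0.087)
t=1.000: state=(0.584, 0.292, 0.124)
t=1.200: state=(0.501, 0.332, 0.167)
t=1.400: state=(0.422, 0.364, 0.214)
t=1.600: state=(0.352, 0.383, 0.265)
t=1.800: state=(0.291, 0.391, 0.318)
t=2.000: state=(0.240, 0.389, 0.371)
t=2.200: state=(0.199, 0.378, 0.423)
t=2.400: state=(0.166, 0.360, 0.474)
t=2.600: state=(0.140, 0.339, 0.521)
t=2.800: state=(0.119, 0.315, 0.566)
t=3.000: state=(0.103, 0.290, 0.607)
t=3.200: state=(0.090, 0.265, 0.645)
t=3.400: state=(0.079, 0.241, 0.679)
t=3.600: state=(0.071, 0.218, 0.711)
t=3.800: state=(0.064, 0.197, 0.739)
t=4.000: state=(0.058, 0.177, 0.765)
t=4.200: state=(0.054, 0.159, 0.787)
t=4.400: state=(0.050, 0.142, 0.808)
t=4.540: state=(0.048, 0.131, 0.821)
compare at T: S=0.048, I=0.131, R=0.821

largest component: R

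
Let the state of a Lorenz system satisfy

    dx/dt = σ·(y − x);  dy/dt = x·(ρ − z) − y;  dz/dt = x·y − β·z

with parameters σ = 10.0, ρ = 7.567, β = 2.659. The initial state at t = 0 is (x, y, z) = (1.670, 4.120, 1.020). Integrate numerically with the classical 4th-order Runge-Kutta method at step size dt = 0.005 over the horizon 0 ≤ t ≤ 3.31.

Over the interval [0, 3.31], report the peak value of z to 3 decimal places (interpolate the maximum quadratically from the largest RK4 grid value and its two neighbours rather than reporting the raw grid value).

t=0.000: state=(1.670, 4.120, 1.020)
step 1 (dt=0.005): k1=(24.500, 6.813, 4.168), k2=(24.058, 7.179, 4.422), k3=(24.078, 7.170, 4.418), k4=(23.655, 7.526, 4.670); state += dt/6·(k1+2k2+2k3+k4)
t=0.005: state=(1.790, 4.156, 1.042)
t=0.010: state=(1.907, 4.195, 1.067)
t=0.015: state=(2.019, 4.238, 1.094)
continuing one RK4 step at a time; state shown every 40 steps (Δt=0.2):
t=0.200: state=(5.244, 6.786, 3.892)
t=0.400: state=(6.748, 6.293, 9.309)
t=0.600: state=(4.263, 2.872, 9.252)
t=0.800: state=(2.498, 2.116, 6.564)
t=1.000: state=(2.396, 2.608, 4.701)
t=1.200: state=(3.202, 3.775, 4.150)
t=1.400: state=(4.518, 5.174, 5.226)
t=1.600: state=(5.317, 5.344, 7.336)
t=1.800: state=(4.654, 4.099, 8.005)
t=2.000: state=(3.682, 3.353, 6.999)
t=2.200: state=(3.422, 3.475, 5.926)
t=2.400: state=(3.790, 4.073, 5.586)
t=2.600: state=(4.385, 4.648, 6.106)
t=2.800: state=(4.659, 4.646, 6.931)
t=3.000: state=(4.386, 4.169, 7.175)
t=3.200: state=(3.987, 3.841, 6.770)
t=3.310: state=(3.878, 3.827, 6.484)
largest grid value and its neighbours: z(0.485)=10.07493, z(0.490)=10.07570, z(0.495)=10.07214
parabola through these three points peaks at t≈0.488 with z≈10.07593

max z = 10.076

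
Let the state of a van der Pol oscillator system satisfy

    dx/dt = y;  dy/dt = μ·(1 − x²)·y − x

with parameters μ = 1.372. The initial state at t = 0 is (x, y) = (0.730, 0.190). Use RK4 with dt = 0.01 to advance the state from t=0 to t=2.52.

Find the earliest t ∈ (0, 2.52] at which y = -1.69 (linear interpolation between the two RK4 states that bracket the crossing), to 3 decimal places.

t=0.000: state=(0.730, 0.190)
step 1 (dt=0.01): k1=(0.190, -0.608), k2=(0.187, -0.611), k3=(0.187, -0.611), k4=(0.184, -0.615); state += dt/6·(k1+2k2+2k3+k4)
t=0.010: state=(0.732, 0.184)
t=0.020: state=(0.734, 0.178)
t=0.030: state=(0.735, 0.171)
continuing one RK4 step at a time; state shown every 10 steps (Δt=0.1):
t=0.100: state=(0.746, 0.126)
t=0.200: state=(0.755, 0.056)
t=0.300: state=(0.757, -0.018)
t=0.400: state=(0.751, -0.097)
t=0.500: state=(0.737, -0.180)
t=0.600: state=(0.715, -0.267)
t=0.700: state=(0.684, -0.359)
t=0.800: state=(0.643, -0.457)
t=0.900: state=(0.592, -0.562)
t=1.000: state=(0.531, -0.676)
t=1.100: state=(0.457, -0.802)
t=1.200: state=(0.370, -0.942)
t=1.300: state=(0.268, -1.100)
t=1.400: state=(0.149, -1.276)
t=1.500: state=(0.012, -1.471)
t=1.600: state=(-0.146, -1.680)
next step: t=1.610: state=(-0.163, -1.701) — y has crossed -1.69
linear interpolation between t=1.600 (-1.67954) and t=1.610 (-1.70063) → t≈1.605

t = 1.605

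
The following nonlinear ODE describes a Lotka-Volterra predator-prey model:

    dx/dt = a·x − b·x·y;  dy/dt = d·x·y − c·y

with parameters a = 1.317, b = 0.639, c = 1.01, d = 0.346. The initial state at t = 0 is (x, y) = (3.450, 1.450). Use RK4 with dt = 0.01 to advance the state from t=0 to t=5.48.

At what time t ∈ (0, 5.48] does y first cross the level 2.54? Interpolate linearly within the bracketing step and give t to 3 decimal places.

t = 1.421

t=0.000: state=(3.450, 1.450)
step 1 (dt=0.01): k1=(1.347, 0.266), k2=(1.347, 0.270), k3=(1.347, 0.270), k4=(1.346, 0.274); state += dt/6·(k1+2k2+2k3+k4)
t=0.010: state=(3.463, 1.453)
t=0.020: state=(3.477, 1.455)
t=0.030: state=(3.490, 1.458)
continuing one RK4 step at a time; state shown every 20 steps (Δt=0.2):
t=0.200: state=(3.715, 1.518)
t=0.400: state=(3.958, 1.618)
t=0.600: state=(4.155, 1.751)
t=0.800: state=(4.278, 1.917)
t=1.000: state=(4.306, 2.109)
t=1.200: state=(4.224, 2.316)
t=1.400: state=(4.035, 2.520)
t=1.420: state=(4.010, 2.539)
next step: t=1.430: state=(3.998, 2.549) — y has crossed 2.54
linear interpolation between t=1.420 (2.53931) and t=1.430 (2.54886) → t≈1.421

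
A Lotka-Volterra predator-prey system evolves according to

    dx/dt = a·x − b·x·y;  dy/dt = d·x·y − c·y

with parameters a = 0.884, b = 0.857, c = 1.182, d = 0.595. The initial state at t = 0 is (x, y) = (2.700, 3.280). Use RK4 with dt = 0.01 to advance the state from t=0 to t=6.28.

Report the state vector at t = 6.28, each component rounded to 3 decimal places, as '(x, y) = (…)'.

(x, y) = (5.621, 0.775)

t=0.000: state=(2.700, 3.280)
step 1 (dt=0.01): k1=(-5.203, 1.392), k2=(-5.169, 1.344), k3=(-5.168, 1.345), k4=(-5.134, 1.297); state += dt/6·(k1+2k2+2k3+k4)
t=0.010: state=(2.648, 3.293)
t=0.020: state=(2.597, 3.306)
t=0.030: state=(2.547, 3.317)
continuing one RK4 step at a time; state shown every 25 steps (Δt=0.25):
t=0.250: state=(1.640, 3.350)
t=0.500: state=(1.028, 3.026)
t=0.750: state=(0.705, 2.555)
t=1.000: state=(0.535, 2.082)
t=1.250: state=(0.447, 1.666)
t=1.500: state=(0.406, 1.320)
t=1.750: state=(0.393, 1.042)
t=2.000: state=(0.402, 0.823)
t=2.250: state=(0.429, 0.651)
t=2.500: state=(0.472, 0.518)
t=2.750: state=(0.533, 0.415)
t=3.000: state=(0.614, 0.337)
t=3.250: state=(0.717, 0.276)
t=3.500: state=(0.847, 0.231)
t=3.750: state=(1.010, 0.197)
t=4.000: state=(1.211, 0.173)
t=4.250: state=(1.458, 0.157)
t=4.500: state=(1.760, 0.148)
t=4.750: state=(2.127, 0.147)
t=5.000: state=(2.569, 0.155)
t=5.250: state=(3.094, 0.176)
t=5.500: state=(3.702, 0.217)
t=5.750: state=(4.376, 0.294)
t=6.000: state=(5.053, 0.441)
t=6.250: state=(5.581, 0.726)
t=6.280: state=(5.621, 0.775)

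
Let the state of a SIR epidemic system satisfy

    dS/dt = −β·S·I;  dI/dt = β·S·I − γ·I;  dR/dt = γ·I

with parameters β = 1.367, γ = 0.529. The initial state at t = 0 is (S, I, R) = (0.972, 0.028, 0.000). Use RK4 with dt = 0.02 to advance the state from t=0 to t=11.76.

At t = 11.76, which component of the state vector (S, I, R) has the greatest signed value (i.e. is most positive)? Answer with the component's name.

largest component: R

t=0.000: state=(0.972, 0.028, 0.000)
step 1 (dt=0.02): k1=(-0.037, 0.022, 0.015), k2=(-0.037, 0.023, 0.015), k3=(-0.037, 0.023, 0.015), k4=(-0.038, 0.023, 0.015); state += dt/6·(k1+2k2+2k3+k4)
t=0.020: state=(0.971, 0.028, 0.000)
t=0.040: state=(0.970, 0.029, 0.001)
t=0.060: state=(0.970, 0.029, 0.001)
continuing one RK4 step at a time; state shown every 25 steps (Δt=0.5):
t=0.500: state=(0.949, 0.041, 0.009)
t=1.000: state=(0.917, 0.060, 0.022)
t=1.500: state=(0.873, 0.085, 0.042)
t=2.000: state=(0.815, 0.117, 0.068)
t=2.500: state=(0.743, 0.153, 0.104)
t=3.000: state=(0.661, 0.190, 0.149)
t=3.500: state=(0.574, 0.222, 0.204)
t=4.000: state=(0.489, 0.245, 0.266)
t=4.500: state=(0.412, 0.256, 0.332)
t=5.000: state=(0.346, 0.254, 0.400)
t=5.500: state=(0.292, 0.243, 0.466)
t=6.000: state=(0.249, 0.224, 0.528)
t=6.500: state=(0.215, 0.201, 0.584)
t=7.000: state=(0.189, 0.177, 0.634)
t=7.500: state=(0.169, 0.154, 0.678)
t=8.000: state=(0.153, 0.132, 0.715)
t=8.500: state=(0.141, 0.112, 0.747)
t=9.000: state=(0.131, 0.094, 0.775)
t=9.500: state=(0.124, 0.079, 0.797)
t=10.000: state=(0.118, 0.066, 0.816)
t=10.500: state=(0.113, 0.055, 0.832)
t=11.000: state=(0.109, 0.045, 0.845)
t=11.500: state=(0.106, 0.037, 0.856)
t=11.760: state=(0.105, 0.034, 0.861)
compare at T: S=0.105, I=0.034, R=0.861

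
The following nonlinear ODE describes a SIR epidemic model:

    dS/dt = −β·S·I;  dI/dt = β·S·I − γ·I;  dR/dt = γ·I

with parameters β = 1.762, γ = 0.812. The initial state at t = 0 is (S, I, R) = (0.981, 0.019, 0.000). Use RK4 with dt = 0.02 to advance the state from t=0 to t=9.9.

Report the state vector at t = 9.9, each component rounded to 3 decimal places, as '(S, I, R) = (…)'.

(S, I, R) = (0.170, 0.022, 0.808)

t=0.000: state=(0.981, 0.019, 0.000)
step 1 (dt=0.02): k1=(-0.033, 0.017, 0.015), k2=(-0.033, 0.018, 0.016), k3=(-0.033, 0.018, 0.016), k4=(-0.033, 0.018, 0.016); state += dt/6·(k1+2k2+2k3+k4)
t=0.020: state=(0.980, 0.019, 0.000)
t=0.040: state=(0.980, 0.020, 0.001)
t=0.060: state=(0.979, 0.020, 0.001)
continuing one RK4 step at a time; state shown every 25 steps (Δt=0.5):
t=0.500: state=(0.960, 0.030, 0.010)
t=1.000: state=(0.929, 0.046, 0.025)
t=1.500: state=(0.885, 0.068, 0.048)
t=2.000: state=(0.823, 0.096, 0.081)
t=2.500: state=(0.746, 0.128, 0.126)
t=3.000: state=(0.658, 0.158, 0.184)
t=3.500: state=(0.566, 0.181, 0.253)
t=4.000: state=(0.480, 0.191, 0.329)
t=4.500: state=(0.406, 0.187, 0.406)
t=5.000: state=(0.346, 0.174, 0.480)
t=5.500: state=(0.300, 0.154, 0.547)
t=6.000: state=(0.264, 0.131, 0.604)
t=6.500: state=(0.238, 0.109, 0.653)
t=7.000: state=(0.218, 0.089, 0.693)
t=7.500: state=(0.203, 0.071, 0.726)
t=8.000: state=(0.192, 0.056, 0.751)
t=8.500: state=(0.184, 0.044, 0.772)
t=9.000: state=(0.178, 0.035, 0.788)
t=9.500: state=(0.173, 0.027, 0.800)
t=9.900: state=(0.170, 0.022, 0.808)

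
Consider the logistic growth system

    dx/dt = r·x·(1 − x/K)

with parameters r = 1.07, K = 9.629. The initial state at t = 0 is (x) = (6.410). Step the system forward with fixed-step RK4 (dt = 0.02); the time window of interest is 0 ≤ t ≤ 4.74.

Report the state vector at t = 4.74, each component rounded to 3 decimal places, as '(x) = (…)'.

(x) = (9.599)

t=0.000: state=(6.410)
step 1 (dt=0.02): k1=(2.293), k2=(2.285), k3=(2.285), k4=(2.276); state += dt/6·(k1+2k2+2k3+k4)
t=0.020: state=(6.456)
t=0.040: state=(6.501)
t=0.060: state=(6.546)
continuing one RK4 step at a time; state shown every 10 steps (Δt=0.2):
t=0.200: state=(6.851)
t=0.400: state=(7.254)
t=0.600: state=(7.616)
t=0.800: state=(7.936)
t=1.000: state=(8.214)
t=1.200: state=(8.453)
t=1.400: state=(8.657)
t=1.600: state=(8.829)
t=1.800: state=(8.972)
t=2.000: state=(9.092)
t=2.200: state=(9.191)
t=2.400: state=(9.272)
t=2.600: state=(9.339)
t=2.800: state=(9.393)
t=3.000: state=(9.438)
t=3.200: state=(9.474)
t=3.400: state=(9.503)
t=3.600: state=(9.527)
t=3.800: state=(9.547)
t=4.000: state=(9.563)
t=4.200: state=(9.575)
t=4.400: state=(9.586)
t=4.600: state=(9.594)
t=4.740: state=(9.599)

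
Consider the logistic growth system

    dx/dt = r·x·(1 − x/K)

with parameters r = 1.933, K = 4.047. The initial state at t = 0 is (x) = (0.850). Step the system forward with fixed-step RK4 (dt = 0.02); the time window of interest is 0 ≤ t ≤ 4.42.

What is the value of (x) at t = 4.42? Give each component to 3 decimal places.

(x) = (4.044)

t=0.000: state=(0.850)
step 1 (dt=0.02): k1=(1.298), k2=(1.312), k3=(1.313), k4=(1.327); state += dt/6·(k1+2k2+2k3+k4)
t=0.020: state=(0.876)
t=0.040: state=(0.903)
t=0.060: state=(0.930)
continuing one RK4 step at a time; state shown every 10 steps (Δt=0.2):
t=0.200: state=(1.138)
t=0.400: state=(1.479)
t=0.600: state=(1.857)
t=0.800: state=(2.247)
t=1.000: state=(2.621)
t=1.200: state=(2.955)
t=1.400: state=(3.234)
t=1.600: state=(3.457)
t=1.800: state=(3.627)
t=2.000: state=(3.752)
t=2.200: state=(3.841)
t=2.400: state=(3.905)
t=2.600: state=(3.949)
t=2.800: state=(3.980)
t=3.000: state=(4.001)
t=3.200: state=(4.016)
t=3.400: state=(4.026)
t=3.600: state=(4.033)
t=3.800: state=(4.037)
t=4.000: state=(4.040)
t=4.200: state=(4.042)
t=4.400: state=(4.044)
t=4.420: state=(4.044)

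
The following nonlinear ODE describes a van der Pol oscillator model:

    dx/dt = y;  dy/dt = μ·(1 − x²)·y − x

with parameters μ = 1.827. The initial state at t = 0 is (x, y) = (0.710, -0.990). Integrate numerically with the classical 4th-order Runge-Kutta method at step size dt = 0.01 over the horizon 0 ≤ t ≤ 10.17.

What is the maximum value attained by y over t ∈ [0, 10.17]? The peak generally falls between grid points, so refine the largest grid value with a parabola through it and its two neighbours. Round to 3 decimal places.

max y = 3.608

t=0.000: state=(0.710, -0.990)
step 1 (dt=0.01): k1=(-0.990, -1.607), k2=(-0.998, -1.622), k3=(-0.998, -1.622), k4=(-1.006, -1.638); state += dt/6·(k1+2k2+2k3+k4)
t=0.010: state=(0.700, -1.006)
t=0.020: state=(0.690, -1.023)
t=0.030: state=(0.680, -1.040)
continuing one RK4 step at a time; state shown every 50 steps (Δt=0.5):
t=0.500: state=(-0.078, -2.399)
t=1.000: state=(-1.566, -2.371)
t=1.500: state=(-1.964, 0.108)
t=2.000: state=(-1.820, 0.381)
t=2.500: state=(-1.605, 0.480)
t=3.000: state=(-1.331, 0.635)
t=3.500: state=(-0.938, 0.995)
t=4.000: state=(-0.214, 2.132)
t=4.500: state=(1.331, 3.264)
t=5.000: state=(2.018, 0.041)
t=5.500: state=(1.904, -0.351)
t=6.000: state=(1.706, -0.438)
t=6.500: state=(1.460, -0.555)
t=7.000: state=(1.131, -0.794)
t=7.500: state=(0.600, -1.461)
t=8.000: state=(-0.564, -3.398)
t=8.500: state=(-1.927, -0.956)
t=9.000: state=(-1.973, 0.280)
t=9.500: state=(-1.797, 0.401)
t=10.000: state=(-1.575, 0.495)
t=10.170: state=(-1.487, 0.540)
largest grid value and its neighbours: y(4.370)=3.60327, y(4.380)=3.60761, y(4.390)=3.60727
parabola through these three points peaks at t≈4.384 with y≈3.60804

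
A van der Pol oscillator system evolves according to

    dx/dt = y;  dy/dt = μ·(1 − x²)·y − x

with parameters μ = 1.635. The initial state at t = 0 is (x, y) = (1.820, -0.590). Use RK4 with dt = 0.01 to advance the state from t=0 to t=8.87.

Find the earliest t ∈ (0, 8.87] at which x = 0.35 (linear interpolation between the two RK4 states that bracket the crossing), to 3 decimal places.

t=0.000: state=(1.820, -0.590)
step 1 (dt=0.01): k1=(-0.590, 0.411), k2=(-0.588, 0.396), k3=(-0.588, 0.396), k4=(-0.586, 0.381); state += dt/6·(k1+2k2+2k3+k4)
t=0.010: state=(1.814, -0.586)
t=0.020: state=(1.808, -0.582)
t=0.030: state=(1.802, -0.579)
continuing one RK4 step at a time; state shown every 50 steps (Δt=0.5):
t=0.500: state=(1.538, -0.587)
t=1.000: state=(1.202, -0.790)
t=1.500: state=(0.693, -1.342)
t=1.710: state=(0.363, -1.838)
next step: t=1.720: state=(0.345, -1.868) — x has crossed 0.35
linear interpolation between t=1.710 (0.36340) and t=1.720 (0.34487) → t≈1.717

t = 1.717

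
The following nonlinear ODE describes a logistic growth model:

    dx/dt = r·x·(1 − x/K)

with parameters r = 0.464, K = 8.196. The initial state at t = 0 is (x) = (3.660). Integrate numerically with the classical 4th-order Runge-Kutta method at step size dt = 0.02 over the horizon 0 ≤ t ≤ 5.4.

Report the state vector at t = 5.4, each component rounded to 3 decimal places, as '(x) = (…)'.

t=0.000: state=(3.660)
step 1 (dt=0.02): k1=(0.940), k2=(0.940), k3=(0.940), k4=(0.941); state += dt/6·(k1+2k2+2k3+k4)
t=0.020: state=(3.679)
t=0.040: state=(3.698)
t=0.060: state=(3.716)
continuing one RK4 step at a time; state shown every 10 steps (Δt=0.2):
t=0.200: state=(3.849)
t=0.400: state=(4.039)
t=0.600: state=(4.229)
t=0.800: state=(4.418)
t=1.000: state=(4.606)
t=1.200: state=(4.792)
t=1.400: state=(4.976)
t=1.600: state=(5.155)
t=1.800: state=(5.330)
t=2.000: state=(5.501)
t=2.200: state=(5.666)
t=2.400: state=(5.825)
t=2.600: state=(5.979)
t=2.800: state=(6.125)
t=3.000: state=(6.266)
t=3.200: state=(6.399)
t=3.400: state=(6.526)
t=3.600: state=(6.646)
t=3.800: state=(6.759)
t=4.000: state=(6.866)
t=4.200: state=(6.966)
t=4.400: state=(7.060)
t=4.600: state=(7.148)
t=4.800: state=(7.230)
t=5.000: state=(7.306)
t=5.200: state=(7.377)
t=5.400: state=(7.443)

(x) = (7.443)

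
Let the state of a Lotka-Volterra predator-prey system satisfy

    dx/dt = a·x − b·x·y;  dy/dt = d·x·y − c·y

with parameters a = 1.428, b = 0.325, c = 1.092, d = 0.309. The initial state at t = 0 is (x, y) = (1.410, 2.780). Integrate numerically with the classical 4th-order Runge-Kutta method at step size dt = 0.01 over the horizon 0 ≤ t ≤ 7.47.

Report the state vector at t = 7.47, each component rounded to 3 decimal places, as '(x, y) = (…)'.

t=0.000: state=(1.410, 2.780)
step 1 (dt=0.01): k1=(0.740, -1.825), k2=(0.746, -1.815), k3=(0.746, -1.815), k4=(0.752, -1.806); state += dt/6·(k1+2k2+2k3+k4)
t=0.010: state=(1.417, 2.762)
t=0.020: state=(1.425, 2.744)
t=0.030: state=(1.433, 2.726)
continuing one RK4 step at a time; state shown every 25 steps (Δt=0.25):
t=0.250: state=(1.635, 2.379)
t=0.500: state=(1.951, 2.078)
t=0.750: state=(2.376, 1.868)
t=1.000: state=(2.934, 1.744)
t=1.250: state=(3.647, 1.709)
t=1.500: state=(4.526, 1.782)
t=1.750: state=(5.553, 2.000)
t=2.000: state=(6.639, 2.438)
t=2.250: state=(7.560, 3.218)
t=2.500: state=(7.931, 4.478)
t=2.750: state=(7.362, 6.194)
t=3.000: state=(5.918, 7.906)
t=3.250: state=(4.245, 8.901)
t=3.500: state=(2.924, 8.908)
t=3.750: state=(2.078, 8.202)
t=4.000: state=(1.588, 7.179)
t=4.250: state=(1.323, 6.107)
t=4.500: state=(1.199, 5.120)
t=4.750: state=(1.172, 4.268)
t=5.000: state=(1.219, 3.561)
t=5.250: state=(1.336, 2.990)
t=5.500: state=(1.527, 2.541)
t=5.750: state=(1.801, 2.198)
t=6.000: state=(2.176, 1.949)
t=6.250: state=(2.673, 1.787)
t=6.500: state=(3.315, 1.713)
t=6.750: state=(4.122, 1.735)
t=7.000: state=(5.090, 1.883)
t=7.250: state=(6.168, 2.213)
t=7.470: state=(7.087, 2.733)

(x, y) = (7.087, 2.733)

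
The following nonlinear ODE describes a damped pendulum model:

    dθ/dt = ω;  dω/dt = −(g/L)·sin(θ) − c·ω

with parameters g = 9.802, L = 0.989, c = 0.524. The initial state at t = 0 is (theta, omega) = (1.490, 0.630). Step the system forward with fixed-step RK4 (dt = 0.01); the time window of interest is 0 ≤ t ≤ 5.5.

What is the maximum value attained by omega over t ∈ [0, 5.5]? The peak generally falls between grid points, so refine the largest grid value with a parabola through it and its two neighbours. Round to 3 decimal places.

t=0.000: state=(1.490, 0.630)
step 1 (dt=0.01): k1=(0.630, -10.209), k2=(0.579, -10.185), k3=(0.579, -10.184), k4=(0.528, -10.160); state += dt/6·(k1+2k2+2k3+k4)
t=0.010: state=(1.496, 0.528)
t=0.020: state=(1.501, 0.427)
t=0.030: state=(1.504, 0.326)
continuing one RK4 step at a time; state shown every 20 steps (Δt=0.2):
t=0.200: state=(1.419, -1.307)
t=0.400: state=(0.987, -2.934)
t=0.600: state=(0.298, -3.759)
t=0.800: state=(-0.425, -3.240)
t=1.000: state=(-0.930, -1.708)
t=1.200: state=(-1.092, 0.085)
t=1.400: state=(-0.909, 1.683)
t=1.600: state=(-0.456, 2.711)
t=1.800: state=(0.109, 2.754)
t=2.000: state=(0.579, 1.817)
t=2.200: state=(0.804, 0.402)
t=2.400: state=(0.742, -0.982)
t=2.600: state=(0.439, -1.949)
t=2.800: state=(0.013, -2.173)
t=3.000: state=(-0.376, -1.595)
t=3.200: state=(-0.593, -0.529)
t=3.400: state=(-0.584, 0.597)
t=3.600: state=(-0.374, 1.423)
t=3.800: state=(-0.053, 1.681)
t=4.000: state=(0.256, 1.307)
t=4.200: state=(0.442, 0.509)
t=4.400: state=(0.453, -0.381)
t=4.600: state=(0.304, -1.055)
t=4.800: state=(0.060, -1.293)
t=5.000: state=(-0.180, -1.040)
t=5.200: state=(-0.332, -0.439)
t=5.400: state=(-0.350, 0.255)
t=5.500: state=(-0.309, 0.556)
largest grid value and its neighbours: omega(1.700)=2.87142, omega(1.710)=2.87219, omega(1.720)=2.87015
parabola through these three points peaks at t≈1.708 with omega≈2.87226

max omega = 2.872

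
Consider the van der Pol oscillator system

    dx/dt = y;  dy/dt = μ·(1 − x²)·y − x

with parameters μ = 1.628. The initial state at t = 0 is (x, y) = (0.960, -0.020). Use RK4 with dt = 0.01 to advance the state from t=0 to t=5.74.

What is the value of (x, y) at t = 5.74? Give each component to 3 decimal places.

(x, y) = (2.014, -0.092)

t=0.000: state=(0.960, -0.020)
step 1 (dt=0.01): k1=(-0.020, -0.963), k2=(-0.025, -0.963), k3=(-0.025, -0.963), k4=(-0.030, -0.964); state += dt/6·(k1+2k2+2k3+k4)
t=0.010: state=(0.960, -0.030)
t=0.020: state=(0.959, -0.039)
t=0.030: state=(0.959, -0.049)
continuing one RK4 step at a time; state shown every 20 steps (Δt=0.2):
t=0.200: state=(0.937, -0.214)
t=0.400: state=(0.874, -0.414)
t=0.600: state=(0.770, -0.634)
t=0.800: state=(0.617, -0.902)
t=1.000: state=(0.403, -1.263)
t=1.200: state=(0.102, -1.769)
t=1.400: state=(-0.315, -2.411)
t=1.600: state=(-0.850, -2.851)
t=1.800: state=(-1.392, -2.378)
t=2.000: state=(-1.751, -1.193)
t=2.200: state=(-1.891, -0.297)
t=2.400: state=(-1.902, 0.129)
t=2.600: state=(-1.855, 0.313)
t=2.800: state=(-1.783, 0.404)
t=3.000: state=(-1.696, 0.465)
t=3.200: state=(-1.597, 0.520)
t=3.400: state=(-1.487, 0.582)
t=3.600: state=(-1.363, 0.659)
t=3.800: state=(-1.222, 0.763)
t=4.000: state=(-1.055, 0.910)
t=4.200: state=(-0.853, 1.130)
t=4.400: state=(-0.595, 1.473)
t=4.600: state=(-0.250, 2.015)
t=4.800: state=(0.227, 2.782)
t=5.000: state=(0.853, 3.365)
t=5.200: state=(1.487, 2.714)
t=5.400: state=(1.878, 1.201)
t=5.600: state=(2.007, 0.223)
t=5.740: state=(2.014, -0.092)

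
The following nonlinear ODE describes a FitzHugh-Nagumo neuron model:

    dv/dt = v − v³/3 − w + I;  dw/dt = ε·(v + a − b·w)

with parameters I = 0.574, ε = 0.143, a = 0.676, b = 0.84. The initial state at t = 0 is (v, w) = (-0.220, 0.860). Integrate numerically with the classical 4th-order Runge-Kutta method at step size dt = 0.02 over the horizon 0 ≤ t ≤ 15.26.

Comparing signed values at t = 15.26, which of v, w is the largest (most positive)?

t=0.000: state=(-0.220, 0.860)
step 1 (dt=0.02): k1=(-0.502, -0.038), k2=(-0.507, -0.039), k3=(-0.507, -0.039), k4=(-0.511, -0.039); state += dt/6·(k1+2k2+2k3+k4)
t=0.020: state=(-0.230, 0.859)
t=0.040: state=(-0.240, 0.858)
t=0.060: state=(-0.251, 0.858)
continuing one RK4 step at a time; state shown every 25 steps (Δt=0.5):
t=0.500: state=(-0.530, 0.831)
t=1.000: state=(-0.941, 0.779)
t=1.500: state=(-1.339, 0.701)
t=2.000: state=(-1.578, 0.604)
t=2.500: state=(-1.661, 0.503)
t=3.000: state=(-1.663, 0.405)
t=3.500: state=(-1.632, 0.314)
t=4.000: state=(-1.589, 0.231)
t=4.500: state=(-1.541, 0.155)
t=5.000: state=(-1.492, 0.088)
t=5.500: state=(-1.441, 0.028)
t=6.000: state=(-1.389, -0.025)
t=6.500: state=(-1.337, -0.071)
t=7.000: state=(-1.284, -0.111)
t=7.500: state=(-1.230, -0.145)
t=8.000: state=(-1.175, -0.173)
t=8.500: state=(-1.118, -0.195)
t=9.000: state=(-1.057, -0.213)
t=9.500: state=(-0.994, -0.225)
t=10.000: state=(-0.925, -0.231)
t=10.500: state=(-0.849, -0.232)
t=11.000: state=(-0.762, -0.228)
t=11.500: state=(-0.659, -0.217)
t=12.000: state=(-0.531, -0.199)
t=12.500: state=(-0.360, -0.172)
t=13.000: state=(-0.117, -0.132)
t=13.500: state=(0.248, -0.073)
t=14.000: state=(0.775, 0.013)
t=14.500: state=(1.343, 0.133)
t=15.000: state=(1.683, 0.279)
t=15.260: state=(1.754, 0.358)
compare at T: v=1.754, w=0.358

largest component: v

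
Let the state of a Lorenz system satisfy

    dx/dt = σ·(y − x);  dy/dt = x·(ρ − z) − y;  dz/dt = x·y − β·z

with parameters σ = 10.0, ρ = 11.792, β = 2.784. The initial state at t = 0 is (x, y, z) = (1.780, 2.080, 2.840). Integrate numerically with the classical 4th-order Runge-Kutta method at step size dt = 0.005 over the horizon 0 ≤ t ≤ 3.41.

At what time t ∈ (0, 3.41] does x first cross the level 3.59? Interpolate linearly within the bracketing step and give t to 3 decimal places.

t=0.000: state=(1.780, 2.080, 2.840)
step 1 (dt=0.005): k1=(3.000, 13.855, -4.204), k2=(3.271, 13.906, -4.097), k3=(3.266, 13.911, -4.096), k4=(3.532, 13.968, -3.988); state += dt/6·(k1+2k2+2k3+k4)
t=0.005: state=(1.796, 2.150, 2.820)
t=0.010: state=(1.815, 2.220, 2.800)
t=0.015: state=(1.837, 2.291, 2.782)
t=0.170: state=(3.538, 5.261, 3.077)
next step: t=0.175: state=(3.626, 5.390, 3.129) — x has crossed 3.59
linear interpolation between t=0.170 (3.53837) and t=0.175 (3.62552) → t≈0.173

t = 0.173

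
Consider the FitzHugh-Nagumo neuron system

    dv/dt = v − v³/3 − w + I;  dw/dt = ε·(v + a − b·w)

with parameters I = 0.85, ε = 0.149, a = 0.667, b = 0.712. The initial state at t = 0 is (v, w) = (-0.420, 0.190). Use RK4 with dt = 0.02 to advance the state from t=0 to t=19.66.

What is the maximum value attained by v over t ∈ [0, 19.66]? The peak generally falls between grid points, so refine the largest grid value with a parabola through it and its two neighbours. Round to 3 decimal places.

max v = 1.769

t=0.000: state=(-0.420, 0.190)
step 1 (dt=0.02): k1=(0.265, 0.017), k2=(0.267, 0.017), k3=(0.267, 0.017), k4=(0.269, 0.017); state += dt/6·(k1+2k2+2k3+k4)
t=0.020: state=(-0.415, 0.190)
t=0.040: state=(-0.409, 0.191)
t=0.060: state=(-0.404, 0.191)
continuing one RK4 step at a time; state shown every 50 steps (Δt=1):
t=1.000: state=(-0.012, 0.231)
t=2.000: state=(0.897, 0.359)
t=3.000: state=(1.699, 0.613)
t=4.000: state=(1.749, 0.893)
t=5.000: state=(1.642, 1.138)
t=6.000: state=(1.514, 1.341)
t=7.000: state=(1.375, 1.504)
t=8.000: state=(1.220, 1.631)
t=9.000: state=(1.037, 1.720)
t=10.000: state=(0.794, 1.772)
t=11.000: state=(0.396, 1.774)
t=12.000: state=(-0.474, 1.692)
t=13.000: state=(-1.701, 1.453)
t=14.000: state=(-1.883, 1.139)
t=15.000: state=(-1.789, 0.859)
t=16.000: state=(-1.674, 0.622)
t=17.000: state=(-1.554, 0.426)
t=18.000: state=(-1.430, 0.266)
t=19.000: state=(-1.297, 0.141)
t=19.660: state=(-1.201, 0.076)
largest grid value and its neighbours: v(3.540)=1.76865, v(3.560)=1.76873, v(3.580)=1.76870
parabola through these three points peaks at t≈3.565 with v≈1.76873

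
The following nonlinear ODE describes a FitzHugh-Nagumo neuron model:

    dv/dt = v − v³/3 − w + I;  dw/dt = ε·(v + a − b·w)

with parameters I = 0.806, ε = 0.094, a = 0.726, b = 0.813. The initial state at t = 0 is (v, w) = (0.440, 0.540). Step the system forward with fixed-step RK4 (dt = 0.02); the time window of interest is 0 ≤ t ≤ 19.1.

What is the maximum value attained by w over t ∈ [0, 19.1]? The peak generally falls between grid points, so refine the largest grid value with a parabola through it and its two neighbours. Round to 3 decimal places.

max w = 1.659

t=0.000: state=(0.440, 0.540)
step 1 (dt=0.02): k1=(0.678, 0.068), k2=(0.682, 0.069), k3=(0.682, 0.069), k4=(0.687, 0.070); state += dt/6·(k1+2k2+2k3+k4)
t=0.020: state=(0.454, 0.541)
t=0.040: state=(0.467, 0.543)
t=0.060: state=(0.482, 0.544)
continuing one RK4 step at a time; state shown every 50 steps (Δt=1):
t=1.000: state=(1.254, 0.642)
t=2.000: state=(1.671, 0.798)
t=3.000: state=(1.680, 0.958)
t=4.000: state=(1.611, 1.102)
t=5.000: state=(1.528, 1.229)
t=6.000: state=(1.441, 1.339)
t=7.000: state=(1.349, 1.432)
t=8.000: state=(1.249, 1.510)
t=9.000: state=(1.138, 1.573)
t=10.000: state=(1.006, 1.620)
t=11.000: state=(0.834, 1.650)
t=12.000: state=(0.573, 1.659)
t=13.000: state=(0.057, 1.634)
t=14.000: state=(-1.105, 1.537)
t=15.000: state=(-1.886, 1.343)
t=16.000: state=(-1.901, 1.137)
t=17.000: state=(-1.832, 0.950)
t=18.000: state=(-1.758, 0.784)
t=19.000: state=(-1.683, 0.636)
t=19.100: state=(-1.675, 0.622)
largest grid value and its neighbours: w(11.820)=1.65909, w(11.840)=1.65910, w(11.860)=1.65910
parabola through these three points peaks at t≈11.846 with w≈1.65910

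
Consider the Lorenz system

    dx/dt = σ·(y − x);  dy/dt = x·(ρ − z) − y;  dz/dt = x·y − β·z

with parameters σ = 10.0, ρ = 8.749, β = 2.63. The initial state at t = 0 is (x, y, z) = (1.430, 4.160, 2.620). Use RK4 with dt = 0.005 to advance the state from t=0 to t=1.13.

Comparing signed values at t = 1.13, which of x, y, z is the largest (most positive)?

largest component: z

t=0.000: state=(1.430, 4.160, 2.620)
step 1 (dt=0.005): k1=(27.300, 4.604, -0.942), k2=(26.733, 5.015, -0.634), k3=(26.757, 5.004, -0.641), k4=(26.212, 5.404, -0.338); state += dt/6·(k1+2k2+2k3+k4)
t=0.005: state=(1.564, 4.185, 2.617)
t=0.010: state=(1.692, 4.214, 2.617)
t=0.015: state=(1.816, 4.247, 2.619)
continuing one RK4 step at a time; state shown every 10 steps (Δt=0.05):
t=0.050: state=(2.580, 4.564, 2.715)
t=0.100: state=(3.493, 5.214, 3.082)
t=0.150: state=(4.332, 5.982, 3.735)
t=0.200: state=(5.146, 6.741, 4.696)
t=0.250: state=(5.909, 7.338, 5.955)
t=0.300: state=(6.541, 7.605, 7.419)
t=0.350: state=(6.937, 7.422, 8.899)
t=0.400: state=(7.005, 6.784, 10.141)
t=0.450: state=(6.723, 5.838, 10.931)
t=0.500: state=(6.155, 4.812, 11.192)
t=0.550: state=(5.427, 3.905, 10.991)
t=0.600: state=(4.675, 3.221, 10.473)
t=0.650: state=(3.999, 2.770, 9.786)
t=0.700: state=(3.455, 2.513, 9.036)
t=0.750: state=(3.057, 2.404, 8.294)
t=0.800: state=(2.796, 2.401, 7.599)
t=0.850: state=(2.655, 2.478, 6.972)
t=0.900: state=(2.614, 2.621, 6.427)
t=0.950: state=(2.658, 2.822, 5.970)
t=1.000: state=(2.775, 3.077, 5.609)
t=1.050: state=(2.958, 3.385, 5.351)
t=1.100: state=(3.200, 3.742, 5.206)
t=1.130: state=(3.372, 3.977, 5.177)
compare at T: x=3.372, y=3.977, z=5.177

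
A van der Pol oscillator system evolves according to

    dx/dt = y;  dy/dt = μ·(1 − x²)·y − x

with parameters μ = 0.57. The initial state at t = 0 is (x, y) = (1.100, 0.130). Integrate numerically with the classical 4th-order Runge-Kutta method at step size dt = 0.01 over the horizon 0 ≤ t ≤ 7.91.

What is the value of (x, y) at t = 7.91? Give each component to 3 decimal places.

t=0.000: state=(1.100, 0.130)
step 1 (dt=0.01): k1=(0.130, -1.116), k2=(0.124, -1.116), k3=(0.124, -1.116), k4=(0.119, -1.116); state += dt/6·(k1+2k2+2k3+k4)
t=0.010: state=(1.101, 0.119)
t=0.020: state=(1.102, 0.108)
t=0.030: state=(1.103, 0.097)
continuing one RK4 step at a time; state shown every 50 steps (Δt=0.5):
t=0.500: state=(1.028, -0.408)
t=1.000: state=(0.701, -0.896)
t=1.500: state=(0.133, -1.373)
t=2.000: state=(-0.641, -1.643)
t=2.500: state=(-1.368, -1.107)
t=3.000: state=(-1.667, -0.104)
t=3.500: state=(-1.531, 0.589)
t=4.000: state=(-1.112, 1.078)
t=4.500: state=(-0.443, 1.615)
t=5.000: state=(0.503, 2.109)
t=5.500: state=(1.486, 1.562)
t=6.000: state=(1.919, 0.209)
t=6.500: state=(1.803, -0.575)
t=7.000: state=(1.399, -1.022)
t=7.500: state=(0.775, -1.499)
t=7.910: state=(0.060, -1.996)

(x, y) = (0.060, -1.996)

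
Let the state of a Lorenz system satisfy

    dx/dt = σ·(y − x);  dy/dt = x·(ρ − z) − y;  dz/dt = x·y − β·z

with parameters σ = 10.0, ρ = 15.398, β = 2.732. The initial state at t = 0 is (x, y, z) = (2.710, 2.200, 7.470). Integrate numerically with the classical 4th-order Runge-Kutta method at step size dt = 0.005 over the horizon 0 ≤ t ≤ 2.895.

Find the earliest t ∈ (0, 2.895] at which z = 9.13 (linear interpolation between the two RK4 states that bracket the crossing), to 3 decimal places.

t=0.000: state=(2.710, 2.200, 7.470)
step 1 (dt=0.005): k1=(-5.100, 19.285, -14.446), k2=(-4.490, 19.233, -14.245), k3=(-4.507, 19.244, -14.244), k4=(-3.912, 19.201, -14.042); state += dt/6·(k1+2k2+2k3+k4)
t=0.005: state=(2.687, 2.296, 7.399)
t=0.010: state=(2.671, 2.392, 7.330)
t=0.015: state=(2.660, 2.488, 7.262)
continuing one RK4 step at a time; state shown every 20 steps (Δt=0.1):
t=0.100: state=(3.118, 4.249, 6.480)
t=0.200: state=(4.835, 7.124, 6.910)
t=0.275: state=(6.826, 9.766, 9.012)
next step: t=0.280: state=(6.974, 9.933, 9.227) — z has crossed 9.13
linear interpolation between t=0.275 (9.01183) and t=0.280 (9.22709) → t≈0.278

t = 0.278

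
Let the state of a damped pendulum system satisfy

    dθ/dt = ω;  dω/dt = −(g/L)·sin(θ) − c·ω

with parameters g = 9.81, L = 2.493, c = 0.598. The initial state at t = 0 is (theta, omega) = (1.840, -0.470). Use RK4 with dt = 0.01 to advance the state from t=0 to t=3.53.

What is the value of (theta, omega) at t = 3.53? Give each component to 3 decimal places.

(theta, omega) = (0.591, -0.162)

t=0.000: state=(1.840, -0.470)
step 1 (dt=0.01): k1=(-0.470, -3.512), k2=(-0.488, -3.504), k3=(-0.488, -3.504), k4=(-0.505, -3.496); state += dt/6·(k1+2k2+2k3+k4)
t=0.010: state=(1.835, -0.505)
t=0.020: state=(1.830, -0.540)
t=0.030: state=(1.824, -0.575)
continuing one RK4 step at a time; state shown every 20 steps (Δt=0.2):
t=0.200: state=(1.678, -1.144)
t=0.400: state=(1.387, -1.753)
t=0.600: state=(0.984, -2.240)
t=0.800: state=(0.507, -2.485)
t=1.000: state=(0.013, -2.389)
t=1.200: state=(-0.426, -1.961)
t=1.400: state=(-0.757, -1.319)
t=1.600: state=(-0.949, -0.606)
t=1.800: state=(-1.001, 0.081)
t=2.000: state=(-0.923, 0.684)
t=2.200: state=(-0.736, 1.156)
t=2.400: state=(-0.472, 1.447)
t=2.600: state=(-0.172, 1.517)
t=2.800: state=(0.119, 1.361)
t=3.000: state=(0.361, 1.026)
t=3.200: state=(0.523, 0.588)
t=3.400: state=(0.594, 0.123)
t=3.530: state=(0.591, -0.162)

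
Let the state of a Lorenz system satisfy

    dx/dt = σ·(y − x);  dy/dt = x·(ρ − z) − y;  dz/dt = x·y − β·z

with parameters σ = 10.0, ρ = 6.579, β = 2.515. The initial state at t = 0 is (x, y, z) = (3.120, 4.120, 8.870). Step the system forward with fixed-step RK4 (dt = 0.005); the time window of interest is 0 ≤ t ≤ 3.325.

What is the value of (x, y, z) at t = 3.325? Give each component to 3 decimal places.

t=0.000: state=(3.120, 4.120, 8.870)
step 1 (dt=0.005): k1=(10.000, -11.268, -9.454), k2=(9.468, -11.223, -9.380), k3=(9.483, -11.220, -9.385), k4=(8.965, -11.172, -9.318); state += dt/6·(k1+2k2+2k3+k4)
t=0.005: state=(3.167, 4.064, 8.823)
t=0.010: state=(3.210, 4.008, 8.777)
t=0.015: state=(3.247, 3.953, 8.731)
continuing one RK4 step at a time; state shown every 40 steps (Δt=0.2):
t=0.200: state=(2.999, 2.574, 6.985)
t=0.400: state=(2.447, 2.358, 5.213)
t=0.600: state=(2.601, 2.823, 4.154)
t=0.800: state=(3.259, 3.671, 4.020)
t=1.000: state=(4.098, 4.468, 4.859)
t=1.200: state=(4.502, 4.497, 6.083)
t=1.400: state=(4.129, 3.822, 6.521)
t=1.600: state=(3.538, 3.304, 6.038)
t=1.800: state=(3.278, 3.253, 5.364)
t=2.000: state=(3.398, 3.527, 5.008)
t=2.200: state=(3.718, 3.887, 5.118)
t=2.400: state=(3.984, 4.062, 5.537)
t=2.600: state=(3.997, 3.938, 5.882)
t=2.800: state=(3.806, 3.694, 5.891)
t=3.000: state=(3.621, 3.560, 5.658)
t=3.200: state=(3.578, 3.595, 5.431)
t=3.325: state=(3.623, 3.674, 5.369)

(x, y, z) = (3.623, 3.674, 5.369)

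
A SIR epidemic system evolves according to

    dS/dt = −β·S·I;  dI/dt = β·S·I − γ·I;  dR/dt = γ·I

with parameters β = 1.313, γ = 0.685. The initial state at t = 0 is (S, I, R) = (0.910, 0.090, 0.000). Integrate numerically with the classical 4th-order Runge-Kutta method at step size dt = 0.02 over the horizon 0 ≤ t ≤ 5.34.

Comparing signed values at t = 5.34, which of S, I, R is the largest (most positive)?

largest component: R

t=0.000: state=(0.910, 0.090, 0.000)
step 1 (dt=0.02): k1=(-0.108, 0.046, 0.062), k2=(-0.108, 0.046, 0.062), k3=(-0.108, 0.046, 0.062), k4=(-0.108, 0.046, 0.062); state += dt/6·(k1+2k2+2k3+k4)
t=0.020: state=(0.908, 0.091, 0.001)
t=0.040: state=(0.906, 0.092, 0.002)
t=0.060: state=(0.903, 0.093, 0.004)
continuing one RK4 step at a time; state shown every 10 steps (Δt=0.2):
t=0.200: state=(0.888, 0.099, 0.013)
t=0.400: state=(0.864, 0.109, 0.027)
t=0.600: state=(0.838, 0.119, 0.043)
t=0.800: state=(0.811, 0.129, 0.060)
t=1.000: state=(0.783, 0.138, 0.078)
t=1.200: state=(0.755, 0.148, 0.098)
t=1.400: state=(0.725, 0.156, 0.119)
t=1.600: state=(0.695, 0.164, 0.141)
t=1.800: state=(0.665, 0.171, 0.164)
t=2.000: state=(0.635, 0.177, 0.187)
t=2.200: state=(0.606, 0.182, 0.212)
t=2.400: state=(0.577, 0.185, 0.237)
t=2.600: state=(0.550, 0.187, 0.263)
t=2.800: state=(0.523, 0.188, 0.289)
t=3.000: state=(0.498, 0.188, 0.314)
t=3.200: state=(0.474, 0.186, 0.340)
t=3.400: state=(0.452, 0.183, 0.365)
t=3.600: state=(0.431, 0.179, 0.390)
t=3.800: state=(0.411, 0.174, 0.414)
t=4.000: state=(0.393, 0.169, 0.438)
t=4.200: state=(0.376, 0.163, 0.460)
t=4.400: state=(0.361, 0.157, 0.482)
t=4.600: state=(0.347, 0.150, 0.503)
t=4.800: state=(0.334, 0.143, 0.523)
t=5.000: state=(0.322, 0.136, 0.542)
t=5.200: state=(0.311, 0.129, 0.561)
t=5.340: state=(0.304, 0.124, 0.573)
compare at T: S=0.304, I=0.124, R=0.573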